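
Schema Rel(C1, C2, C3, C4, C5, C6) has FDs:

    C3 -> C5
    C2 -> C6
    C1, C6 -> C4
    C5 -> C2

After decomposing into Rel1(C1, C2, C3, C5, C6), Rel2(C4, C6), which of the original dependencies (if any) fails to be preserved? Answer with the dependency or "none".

Check C1, C6 → C4: no single fragment contains all of {C1, C4, C6}, and the restricted closure of {C1, C6} across the fragments never reaches {C4}.
C3 → C5 is preserved.
C2 → C6 is preserved.
C5 → C2 is preserved.

C1, C6 -> C4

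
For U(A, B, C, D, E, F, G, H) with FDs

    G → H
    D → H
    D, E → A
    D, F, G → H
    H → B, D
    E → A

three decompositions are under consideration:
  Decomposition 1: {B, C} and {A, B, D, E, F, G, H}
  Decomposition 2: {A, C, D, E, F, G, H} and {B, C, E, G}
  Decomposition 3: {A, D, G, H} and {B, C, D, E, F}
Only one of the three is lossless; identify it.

Decomposition 1: common = {B}, closure = {B} → lossy.
Decomposition 2: common = {C, E, G}, closure = {A, B, C, D, E, G, H} → lossless.
Decomposition 3: common = {D}, closure = {B, D, H} → lossy.

Decomposition 2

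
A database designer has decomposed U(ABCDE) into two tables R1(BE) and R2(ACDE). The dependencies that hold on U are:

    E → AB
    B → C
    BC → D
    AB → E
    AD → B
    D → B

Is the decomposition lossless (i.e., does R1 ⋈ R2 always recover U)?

Common attributes: R1 ∩ R2 = {E}.
Closure of {E}: E → AB applies, adding AB; B → C applies, adding C; BC → D applies, adding D. So (E)⁺ = {ABCDE}.
This closure contains every attribute of R1, so R1 ∩ R2 → R1. The join is lossless.

Yes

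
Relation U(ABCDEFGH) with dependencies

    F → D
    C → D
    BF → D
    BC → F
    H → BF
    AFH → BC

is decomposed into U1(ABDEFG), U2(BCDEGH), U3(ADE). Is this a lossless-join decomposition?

Chase test. Columns are ABCDEFGH; row i has aⱼ where attribute j ∈ Ui, else bᵢⱼ.
Initial tableau (one row per fragment):
  row 1: a1 a2 b13 a4 a5 a6 a7 b18
  row 2: b21 a2 a3 a4 a5 b26 a7 a8
  row 3: a1 b32 b33 a4 a5 b36 b37 b38
No row becomes fully distinguished — the join is lossy.

No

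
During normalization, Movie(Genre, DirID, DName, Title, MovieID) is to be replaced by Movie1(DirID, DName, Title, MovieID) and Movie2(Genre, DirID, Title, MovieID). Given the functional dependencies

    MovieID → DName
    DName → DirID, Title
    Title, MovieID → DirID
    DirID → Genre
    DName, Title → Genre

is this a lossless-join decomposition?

Common attributes: Movie1 ∩ Movie2 = {DirID, Title, MovieID}.
Closure of {DirID, Title, MovieID}: MovieID → DName applies, adding DName; DirID → Genre applies, adding Genre. So (DirID, Title, MovieID)⁺ = {Genre, DirID, DName, Title, MovieID}.
This closure contains every attribute of Movie1, so Movie1 ∩ Movie2 → Movie1. The join is lossless.

Yes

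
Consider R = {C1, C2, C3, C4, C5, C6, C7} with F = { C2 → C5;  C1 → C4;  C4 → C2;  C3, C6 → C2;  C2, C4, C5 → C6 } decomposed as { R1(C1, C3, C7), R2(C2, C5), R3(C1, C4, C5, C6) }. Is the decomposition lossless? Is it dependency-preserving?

Lossless test (chase): Rows 1 and 3 agree on C1; apply C1→C4 and equate their C4 entries. Rows 1 and 3 agree on C4; apply C4→C2 and equate their C2 entries. Rows 1 and 3 agree on C2; apply C2→C5 and equate their C5 entries. Rows 1 and 3 agree on C2, C4, C5; apply C2, C4, C5→C6 and equate their C6 entries. No row becomes fully distinguished — the join is lossy.
Dependency preservation: the restricted closure of {C4} across the fragments never reaches {C2}, so C4 → C2 cannot be enforced without a join — not preserved.

lossy and not dependency-preserving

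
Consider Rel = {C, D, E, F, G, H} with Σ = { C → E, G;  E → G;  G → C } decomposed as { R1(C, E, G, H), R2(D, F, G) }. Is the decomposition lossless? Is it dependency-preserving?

lossy but dependency-preserving

Lossless test: (G)⁺ = {C, E, G}, which is a superkey of neither fragment — lossy.
Dependency preservation: every FD's attributes lie within a single fragment, so each can be enforced locally — preserved.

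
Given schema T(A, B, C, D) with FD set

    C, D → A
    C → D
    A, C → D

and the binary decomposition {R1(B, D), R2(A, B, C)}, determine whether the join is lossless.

Common attributes: R1 ∩ R2 = {B}.
No dependency enlarges {B}, so (B)⁺ = {B}.
The closure contains neither all of R1 = {B, D} nor all of R2 = {A, B, C}, so the common attributes are not a superkey of either fragment. The join is lossy.

No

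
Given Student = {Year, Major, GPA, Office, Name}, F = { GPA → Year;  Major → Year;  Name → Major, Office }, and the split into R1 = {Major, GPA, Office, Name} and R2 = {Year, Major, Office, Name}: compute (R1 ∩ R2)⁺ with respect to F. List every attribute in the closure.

R1 ∩ R2 = {Major, Office, Name}.
Major → Year applies, adding Year
Closure: {Year, Major, Office, Name}.

Year, Major, Office, Name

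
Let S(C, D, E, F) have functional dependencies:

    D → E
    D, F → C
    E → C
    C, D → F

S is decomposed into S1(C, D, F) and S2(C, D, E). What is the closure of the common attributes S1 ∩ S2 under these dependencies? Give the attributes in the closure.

C, D, E, F

S1 ∩ S2 = {C, D}.
D → E applies, adding E
C, D → F applies, adding F
Closure: {C, D, E, F}.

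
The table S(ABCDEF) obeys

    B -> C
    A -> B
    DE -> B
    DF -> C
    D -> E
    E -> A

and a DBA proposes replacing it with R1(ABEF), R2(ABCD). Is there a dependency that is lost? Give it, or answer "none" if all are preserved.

Check D → E: no single fragment contains all of {DE}, and the restricted closure of {D} across the fragments never reaches {E}.
B → C is preserved.
A → B is preserved.
DE → B is preserved.
DF → C is preserved.
E → A is preserved.

D -> E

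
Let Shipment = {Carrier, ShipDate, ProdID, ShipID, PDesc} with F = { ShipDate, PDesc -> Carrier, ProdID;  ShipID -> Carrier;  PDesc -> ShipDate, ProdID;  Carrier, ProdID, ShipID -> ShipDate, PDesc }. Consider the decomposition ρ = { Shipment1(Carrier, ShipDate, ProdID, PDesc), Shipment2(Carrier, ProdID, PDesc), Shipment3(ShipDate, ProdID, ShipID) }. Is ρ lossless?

No

Chase test. Columns are Carrier, ShipDate, ProdID, ShipID, PDesc; row i has aⱼ where attribute j ∈ Shipmenti, else bᵢⱼ.
Initial tableau (one row per fragment):
  row 1: a1 a2 a3 b14 a5
  row 2: a1 b22 a3 b24 a5
  row 3: b31 a2 a3 a4 b35
Rows 1 and 2 agree on PDesc; apply PDesc→ShipDate, ProdID and equate their ShipDate, ProdID entries.
No row becomes fully distinguished — the join is lossy.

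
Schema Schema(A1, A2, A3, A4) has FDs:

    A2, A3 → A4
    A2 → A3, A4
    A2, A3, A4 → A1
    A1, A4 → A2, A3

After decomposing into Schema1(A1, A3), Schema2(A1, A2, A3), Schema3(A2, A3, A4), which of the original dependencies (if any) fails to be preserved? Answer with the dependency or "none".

Check A1, A4 → A2, A3: no single fragment contains all of {A1, A2, A3, A4}, and the restricted closure of {A1, A4} across the fragments never reaches {A2, A3}.
A2, A3 → A4 is preserved.
A2 → A3, A4 is preserved.
A2, A3, A4 → A1 is preserved.

A1, A4 → A2, A3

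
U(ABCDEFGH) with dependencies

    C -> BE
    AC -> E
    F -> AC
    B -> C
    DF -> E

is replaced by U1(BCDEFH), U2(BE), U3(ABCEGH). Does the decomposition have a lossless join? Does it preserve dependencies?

Lossless test (chase): Rows 1 and 2 agree on B; apply B→C and equate their C entries. No row becomes fully distinguished — the join is lossy.
Dependency preservation: the restricted closure of {F} across the fragments never reaches {AC}, so F → AC cannot be enforced without a join — not preserved.

lossy and not dependency-preserving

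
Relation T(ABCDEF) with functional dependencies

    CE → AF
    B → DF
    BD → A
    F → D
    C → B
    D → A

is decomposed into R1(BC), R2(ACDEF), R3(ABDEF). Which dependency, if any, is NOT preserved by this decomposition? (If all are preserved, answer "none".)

CE → AF lies within R2.
B → DF lies within R3.
BD → A lies within R3.
F → D lies within R2.
C → B lies within R1.
D → A lies within R2.
Every dependency is enforceable on the fragments, so the decomposition is dependency-preserving.

none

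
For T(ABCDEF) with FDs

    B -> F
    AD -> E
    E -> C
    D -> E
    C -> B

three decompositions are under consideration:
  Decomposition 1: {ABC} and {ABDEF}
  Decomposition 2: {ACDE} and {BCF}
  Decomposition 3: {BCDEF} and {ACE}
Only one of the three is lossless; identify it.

Decomposition 1: common = {AB}, closure = {ABF} → lossy.
Decomposition 2: common = {C}, closure = {BCF} → lossless.
Decomposition 3: common = {CE}, closure = {BCEF} → lossy.

Decomposition 2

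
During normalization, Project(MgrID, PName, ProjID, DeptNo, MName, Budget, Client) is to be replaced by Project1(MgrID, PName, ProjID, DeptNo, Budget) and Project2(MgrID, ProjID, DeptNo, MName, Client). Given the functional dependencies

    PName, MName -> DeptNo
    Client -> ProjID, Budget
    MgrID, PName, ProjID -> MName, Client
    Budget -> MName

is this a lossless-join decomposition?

Common attributes: Project1 ∩ Project2 = {MgrID, ProjID, DeptNo}.
No dependency enlarges {MgrID, ProjID, DeptNo}, so (MgrID, ProjID, DeptNo)⁺ = {MgrID, ProjID, DeptNo}.
The closure contains neither all of Project1 = {MgrID, PName, ProjID, DeptNo, Budget} nor all of Project2 = {MgrID, ProjID, DeptNo, MName, Client}, so the common attributes are not a superkey of either fragment. The join is lossy.

No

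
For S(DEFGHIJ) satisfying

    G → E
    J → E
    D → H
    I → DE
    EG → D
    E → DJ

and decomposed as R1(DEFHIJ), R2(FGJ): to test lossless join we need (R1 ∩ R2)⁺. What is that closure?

R1 ∩ R2 = {FJ}.
J → E applies, adding E
E → DJ applies, adding D
D → H applies, adding H
Closure: {DEFHJ}.

DEFHJ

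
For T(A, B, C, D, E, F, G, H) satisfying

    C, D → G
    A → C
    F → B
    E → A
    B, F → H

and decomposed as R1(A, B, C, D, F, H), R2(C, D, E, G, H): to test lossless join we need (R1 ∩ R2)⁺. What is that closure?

R1 ∩ R2 = {C, D, H}.
C, D → G applies, adding G
Closure: {C, D, G, H}.

C, D, G, H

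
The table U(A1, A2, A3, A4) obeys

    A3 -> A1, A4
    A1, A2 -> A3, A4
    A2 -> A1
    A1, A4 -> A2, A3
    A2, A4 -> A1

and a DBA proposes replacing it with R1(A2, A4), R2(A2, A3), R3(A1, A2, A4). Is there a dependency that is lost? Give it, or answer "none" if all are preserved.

A3 → A1, A4: restricted closure across fragments reaches A1, A4.
A1, A2 → A3, A4: restricted closure across fragments reaches A3, A4.
A2 → A1 lies within R3.
A1, A4 → A2, A3: restricted closure across fragments reaches A2, A3.
A2, A4 → A1 lies within R3.
Every dependency is enforceable on the fragments, so the decomposition is dependency-preserving.

none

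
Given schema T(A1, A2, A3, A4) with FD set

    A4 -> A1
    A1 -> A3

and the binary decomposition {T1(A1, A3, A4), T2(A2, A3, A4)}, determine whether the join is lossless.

Common attributes: T1 ∩ T2 = {A3, A4}.
Closure of {A3, A4}: A4 → A1 applies, adding A1. So (A3, A4)⁺ = {A1, A3, A4}.
This closure contains every attribute of T1, so T1 ∩ T2 → T1. The join is lossless.

Yes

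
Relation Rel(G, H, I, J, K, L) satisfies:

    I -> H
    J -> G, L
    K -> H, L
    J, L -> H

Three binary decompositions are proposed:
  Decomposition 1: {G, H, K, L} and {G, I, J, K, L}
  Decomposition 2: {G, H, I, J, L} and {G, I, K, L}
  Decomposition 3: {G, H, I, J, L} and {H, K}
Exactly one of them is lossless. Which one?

Decomposition 1

Decomposition 1: common = {G, K, L}, closure = {G, H, K, L} → lossless.
Decomposition 2: common = {G, I, L}, closure = {G, H, I, L} → lossy.
Decomposition 3: common = {H}, closure = {H} → lossy.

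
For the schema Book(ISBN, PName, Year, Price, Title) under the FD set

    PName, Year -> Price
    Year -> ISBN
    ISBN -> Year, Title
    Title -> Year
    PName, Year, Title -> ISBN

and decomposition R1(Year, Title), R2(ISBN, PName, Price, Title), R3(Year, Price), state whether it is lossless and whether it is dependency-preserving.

Lossless test (chase): Rows 1 and 3 agree on Year; apply Year→ISBN and equate their ISBN entries. Rows 1 and 3 agree on ISBN; apply ISBN→Year, Title and equate their Year, Title entries. Rows 1 and 2 agree on Title; apply Title→Year and equate their Year entries. Rows 1 and 2 agree on Year; apply Year→ISBN and equate their ISBN entries. Row 2 is now all distinguished symbols — the join is lossless.
Dependency preservation: PName, Year → Price; Year → ISBN; ISBN → Year, Title; PName, Year, Title → ISBN are not contained in any single fragment, but the restricted closure of each left-hand side across the fragments still reaches the right-hand side; the remaining FDs each lie inside some fragment. All dependencies are preserved.

lossless and dependency-preserving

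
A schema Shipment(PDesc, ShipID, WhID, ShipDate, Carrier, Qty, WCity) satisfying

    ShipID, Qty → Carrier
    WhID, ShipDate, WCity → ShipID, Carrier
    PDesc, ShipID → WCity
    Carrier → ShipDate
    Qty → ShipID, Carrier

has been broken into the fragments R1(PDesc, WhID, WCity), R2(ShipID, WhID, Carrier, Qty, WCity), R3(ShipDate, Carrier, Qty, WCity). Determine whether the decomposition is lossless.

Chase test. Columns are PDesc, ShipID, WhID, ShipDate, Carrier, Qty, WCity; row i has aⱼ where attribute j ∈ Ri, else bᵢⱼ.
Initial tableau (one row per fragment):
  row 1: a1 b12 a3 b14 b15 b16 a7
  row 2: b21 a2 a3 b24 a5 a6 a7
  row 3: b31 b32 b33 a4 a5 a6 a7
Rows 2 and 3 agree on Carrier; apply Carrier→ShipDate and equate their ShipDate entries.
Rows 2 and 3 agree on Qty; apply Qty→ShipID, Carrier and equate their ShipID, Carrier entries.
No row becomes fully distinguished — the join is lossy.

No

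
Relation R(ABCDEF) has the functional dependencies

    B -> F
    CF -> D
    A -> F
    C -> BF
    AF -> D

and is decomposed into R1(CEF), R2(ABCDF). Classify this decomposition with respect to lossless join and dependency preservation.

Lossless test: (CF)⁺ = {BCDF}, which is a superkey of neither fragment — lossy.
Dependency preservation: every FD's attributes lie within a single fragment, so each can be enforced locally — preserved.

lossy but dependency-preserving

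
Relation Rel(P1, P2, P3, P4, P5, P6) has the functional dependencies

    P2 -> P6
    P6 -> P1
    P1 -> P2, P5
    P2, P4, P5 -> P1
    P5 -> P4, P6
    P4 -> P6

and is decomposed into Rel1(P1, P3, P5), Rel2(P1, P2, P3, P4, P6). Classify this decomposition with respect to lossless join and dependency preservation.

Lossless test: (P1, P3)⁺ = {P1, P2, P3, P4, P5, P6}, which contains all of one fragment — lossless.
Dependency preservation: P1 → P2, P5; P2, P4, P5 → P1; P5 → P4, P6 are not contained in any single fragment, but the restricted closure of each left-hand side across the fragments still reaches the right-hand side; the remaining FDs each lie inside some fragment. All dependencies are preserved.

lossless and dependency-preserving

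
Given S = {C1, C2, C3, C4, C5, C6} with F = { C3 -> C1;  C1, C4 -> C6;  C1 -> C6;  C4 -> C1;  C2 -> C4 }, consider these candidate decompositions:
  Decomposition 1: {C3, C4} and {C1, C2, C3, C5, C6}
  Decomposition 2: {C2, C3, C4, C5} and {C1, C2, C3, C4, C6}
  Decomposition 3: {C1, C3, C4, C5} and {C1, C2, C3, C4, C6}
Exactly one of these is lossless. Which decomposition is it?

Decomposition 2

Decomposition 1: common = {C3}, closure = {C1, C3, C6} → lossy.
Decomposition 2: common = {C2, C3, C4}, closure = {C1, C2, C3, C4, C6} → lossless.
Decomposition 3: common = {C1, C3, C4}, closure = {C1, C3, C4, C6} → lossy.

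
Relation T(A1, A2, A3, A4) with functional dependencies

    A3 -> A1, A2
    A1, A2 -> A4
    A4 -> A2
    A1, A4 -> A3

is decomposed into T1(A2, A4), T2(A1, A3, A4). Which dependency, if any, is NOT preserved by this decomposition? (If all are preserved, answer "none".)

A1, A2 -> A4

Check A1, A2 → A4: no single fragment contains all of {A1, A2, A4}, and the restricted closure of {A1, A2} across the fragments never reaches {A4}.
A3 → A1, A2 is preserved.
A4 → A2 is preserved.
A1, A4 → A3 is preserved.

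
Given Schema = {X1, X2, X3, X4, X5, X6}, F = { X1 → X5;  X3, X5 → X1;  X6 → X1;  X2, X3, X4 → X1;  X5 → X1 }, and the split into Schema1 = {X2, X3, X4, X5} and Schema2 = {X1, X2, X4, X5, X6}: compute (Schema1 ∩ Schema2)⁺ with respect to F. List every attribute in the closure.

Schema1 ∩ Schema2 = {X2, X4, X5}.
X5 → X1 applies, adding X1
Closure: {X1, X2, X4, X5}.

X1, X2, X4, X5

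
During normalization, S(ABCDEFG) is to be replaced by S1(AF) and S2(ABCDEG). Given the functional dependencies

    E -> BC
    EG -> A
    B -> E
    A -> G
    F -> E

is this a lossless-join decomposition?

No

Common attributes: S1 ∩ S2 = {A}.
Closure of {A}: A → G applies, adding G. So (A)⁺ = {AG}.
The closure contains neither all of S1 = {AF} nor all of S2 = {ABCDEG}, so the common attributes are not a superkey of either fragment. The join is lossy.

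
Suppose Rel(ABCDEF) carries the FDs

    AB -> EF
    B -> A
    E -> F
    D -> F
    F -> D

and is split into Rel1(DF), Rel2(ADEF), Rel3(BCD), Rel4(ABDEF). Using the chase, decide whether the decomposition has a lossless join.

Chase test. Columns are ABCDEF; row i has aⱼ where attribute j ∈ Reli, else bᵢⱼ.
Initial tableau (one row per fragment):
  row 1: b11 b12 b13 a4 b15 a6
  row 2: a1 b22 b23 a4 a5 a6
  row 3: b31 a2 a3 a4 b35 b36
  row 4: a1 a2 b43 a4 a5 a6
Rows 3 and 4 agree on B; apply B→A and equate their A entries.
Rows 1 and 3 agree on D; apply D→F and equate their F entries.
Rows 3 and 4 agree on AB; apply AB→EF and equate their EF entries.
Row 3 is now all distinguished symbols — the join is lossless.

Yes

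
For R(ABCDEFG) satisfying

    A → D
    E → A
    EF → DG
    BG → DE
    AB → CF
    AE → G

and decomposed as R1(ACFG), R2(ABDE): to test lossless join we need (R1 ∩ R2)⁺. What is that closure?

R1 ∩ R2 = {A}.
A → D applies, adding D
Closure: {AD}.

AD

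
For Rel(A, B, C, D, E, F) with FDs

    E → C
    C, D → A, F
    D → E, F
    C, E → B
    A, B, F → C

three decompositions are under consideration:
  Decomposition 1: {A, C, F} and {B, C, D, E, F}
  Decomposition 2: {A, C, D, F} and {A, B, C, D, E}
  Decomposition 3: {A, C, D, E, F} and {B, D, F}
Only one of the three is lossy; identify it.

Decomposition 1

Decomposition 1: common = {C, F}, closure = {C, F} → lossy.
Decomposition 2: common = {A, C, D}, closure = {A, B, C, D, E, F} → lossless.
Decomposition 3: common = {D, F}, closure = {A, B, C, D, E, F} → lossless.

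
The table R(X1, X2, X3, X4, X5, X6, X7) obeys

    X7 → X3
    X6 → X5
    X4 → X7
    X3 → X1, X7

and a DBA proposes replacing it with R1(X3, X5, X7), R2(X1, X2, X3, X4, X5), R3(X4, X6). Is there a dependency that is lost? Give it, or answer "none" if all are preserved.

Check X6 → X5: no single fragment contains all of {X5, X6}, and the restricted closure of {X6} across the fragments never reaches {X5}.
X7 → X3 is preserved.
X4 → X7 is preserved.
X3 → X1, X7 is preserved.

X6 → X5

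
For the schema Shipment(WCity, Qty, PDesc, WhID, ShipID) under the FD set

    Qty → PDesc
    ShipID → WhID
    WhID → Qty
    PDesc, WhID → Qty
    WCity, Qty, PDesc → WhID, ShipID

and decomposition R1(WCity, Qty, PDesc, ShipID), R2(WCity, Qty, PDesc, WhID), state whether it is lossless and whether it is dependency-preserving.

Lossless test: (WCity, Qty, PDesc)⁺ = {WCity, Qty, PDesc, WhID, ShipID}, which contains all of one fragment — lossless.
Dependency preservation: the restricted closure of {ShipID} across the fragments never reaches {WhID}, so ShipID → WhID cannot be enforced without a join — not preserved.

lossless but not dependency-preserving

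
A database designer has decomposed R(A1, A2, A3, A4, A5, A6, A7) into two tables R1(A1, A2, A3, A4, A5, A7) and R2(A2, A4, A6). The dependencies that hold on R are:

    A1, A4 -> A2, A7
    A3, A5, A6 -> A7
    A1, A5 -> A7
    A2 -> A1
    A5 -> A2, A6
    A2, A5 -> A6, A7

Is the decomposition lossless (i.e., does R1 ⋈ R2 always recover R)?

No

Common attributes: R1 ∩ R2 = {A2, A4}.
Closure of {A2, A4}: A2 → A1 applies, adding A1; A1, A4 → A2, A7 applies, adding A7. So (A2, A4)⁺ = {A1, A2, A4, A7}.
The closure contains neither all of R1 = {A1, A2, A3, A4, A5, A7} nor all of R2 = {A2, A4, A6}, so the common attributes are not a superkey of either fragment. The join is lossy.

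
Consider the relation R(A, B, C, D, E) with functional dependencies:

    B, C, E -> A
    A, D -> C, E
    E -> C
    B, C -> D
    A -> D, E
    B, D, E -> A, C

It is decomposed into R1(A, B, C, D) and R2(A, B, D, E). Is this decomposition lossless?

Common attributes: R1 ∩ R2 = {A, B, D}.
Closure of {A, B, D}: A, D → C, E applies, adding C, E. So (A, B, D)⁺ = {A, B, C, D, E}.
This closure contains every attribute of R1, so R1 ∩ R2 → R1. The join is lossless.

Yes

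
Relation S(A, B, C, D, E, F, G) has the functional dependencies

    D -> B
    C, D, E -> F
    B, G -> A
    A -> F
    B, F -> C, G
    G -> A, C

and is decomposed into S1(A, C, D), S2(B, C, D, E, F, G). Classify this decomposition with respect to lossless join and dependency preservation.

Lossless test: (C, D)⁺ = {B, C, D}, which is a superkey of neither fragment — lossy.
Dependency preservation: the restricted closure of {B, G} across the fragments never reaches {A}, so B, G → A cannot be enforced without a join — not preserved.

lossy and not dependency-preserving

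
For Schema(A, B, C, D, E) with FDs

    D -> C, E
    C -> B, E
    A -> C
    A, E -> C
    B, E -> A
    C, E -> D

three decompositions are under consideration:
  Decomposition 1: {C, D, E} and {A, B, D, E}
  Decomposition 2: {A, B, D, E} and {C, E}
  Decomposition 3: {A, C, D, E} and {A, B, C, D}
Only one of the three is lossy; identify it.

Decomposition 2

Decomposition 1: common = {D, E}, closure = {A, B, C, D, E} → lossless.
Decomposition 2: common = {E}, closure = {E} → lossy.
Decomposition 3: common = {A, C, D}, closure = {A, B, C, D, E} → lossless.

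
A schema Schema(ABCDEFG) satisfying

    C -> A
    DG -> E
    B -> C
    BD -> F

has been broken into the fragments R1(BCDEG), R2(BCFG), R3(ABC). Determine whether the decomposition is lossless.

Chase test. Columns are ABCDEFG; row i has aⱼ where attribute j ∈ Ri, else bᵢⱼ.
Initial tableau (one row per fragment):
  row 1: b11 a2 a3 a4 a5 b16 a7
  row 2: b21 a2 a3 b24 b25 a6 a7
  row 3: a1 a2 a3 b34 b35 b36 b37
Rows 1 and 2 agree on C; apply C→A and equate their A entries.
Rows 1 and 3 agree on C; apply C→A and equate their A entries.
No row becomes fully distinguished — the join is lossy.

No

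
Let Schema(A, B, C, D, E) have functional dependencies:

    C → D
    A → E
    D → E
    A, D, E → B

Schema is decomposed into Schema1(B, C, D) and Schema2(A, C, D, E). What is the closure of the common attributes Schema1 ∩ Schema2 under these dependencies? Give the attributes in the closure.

C, D, E

Schema1 ∩ Schema2 = {C, D}.
D → E applies, adding E
Closure: {C, D, E}.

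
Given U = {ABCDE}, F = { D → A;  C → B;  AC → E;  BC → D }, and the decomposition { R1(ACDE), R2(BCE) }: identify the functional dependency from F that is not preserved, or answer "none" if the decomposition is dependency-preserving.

none

D → A lies within R1.
C → B lies within R2.
AC → E lies within R1.
BC → D: restricted closure across fragments reaches D.
Every dependency is enforceable on the fragments, so the decomposition is dependency-preserving.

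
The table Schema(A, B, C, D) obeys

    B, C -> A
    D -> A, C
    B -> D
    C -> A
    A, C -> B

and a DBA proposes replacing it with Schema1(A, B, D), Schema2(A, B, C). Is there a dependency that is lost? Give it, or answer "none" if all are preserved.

B, C → A lies within Schema2.
D → A, C: restricted closure across fragments reaches A, C.
B → D lies within Schema1.
C → A lies within Schema2.
A, C → B lies within Schema2.
Every dependency is enforceable on the fragments, so the decomposition is dependency-preserving.

none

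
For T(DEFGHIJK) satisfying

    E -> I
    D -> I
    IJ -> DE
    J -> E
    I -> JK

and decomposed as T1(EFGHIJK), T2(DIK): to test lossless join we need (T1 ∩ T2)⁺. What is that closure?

T1 ∩ T2 = {IK}.
I → JK applies, adding J
IJ → DE applies, adding DE
Closure: {DEIJK}.

DEIJK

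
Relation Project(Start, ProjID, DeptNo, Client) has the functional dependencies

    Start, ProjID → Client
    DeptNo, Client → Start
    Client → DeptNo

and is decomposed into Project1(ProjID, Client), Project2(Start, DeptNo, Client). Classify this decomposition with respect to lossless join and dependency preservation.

lossless but not dependency-preserving

Lossless test: (Client)⁺ = {Start, DeptNo, Client}, which contains all of one fragment — lossless.
Dependency preservation: the restricted closure of {Start, ProjID} across the fragments never reaches {Client}, so Start, ProjID → Client cannot be enforced without a join — not preserved.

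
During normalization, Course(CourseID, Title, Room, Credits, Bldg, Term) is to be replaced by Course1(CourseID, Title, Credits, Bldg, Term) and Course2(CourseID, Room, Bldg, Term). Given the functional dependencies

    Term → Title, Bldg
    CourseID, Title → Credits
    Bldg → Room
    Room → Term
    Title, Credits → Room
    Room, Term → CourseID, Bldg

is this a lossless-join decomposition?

Common attributes: Course1 ∩ Course2 = {CourseID, Bldg, Term}.
Closure of {CourseID, Bldg, Term}: Term → Title, Bldg applies, adding Title; CourseID, Title → Credits applies, adding Credits; Bldg → Room applies, adding Room. So (CourseID, Bldg, Term)⁺ = {CourseID, Title, Room, Credits, Bldg, Term}.
This closure contains every attribute of Course1, so Course1 ∩ Course2 → Course1. The join is lossless.

Yes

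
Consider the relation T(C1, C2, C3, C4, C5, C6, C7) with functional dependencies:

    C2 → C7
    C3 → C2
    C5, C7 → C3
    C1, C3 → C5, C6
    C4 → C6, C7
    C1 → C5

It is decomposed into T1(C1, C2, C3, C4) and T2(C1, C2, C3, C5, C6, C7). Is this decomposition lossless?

Common attributes: T1 ∩ T2 = {C1, C2, C3}.
Closure of {C1, C2, C3}: C2 → C7 applies, adding C7; C1, C3 → C5, C6 applies, adding C5, C6. So (C1, C2, C3)⁺ = {C1, C2, C3, C5, C6, C7}.
This closure contains every attribute of T2, so T1 ∩ T2 → T2. The join is lossless.

Yes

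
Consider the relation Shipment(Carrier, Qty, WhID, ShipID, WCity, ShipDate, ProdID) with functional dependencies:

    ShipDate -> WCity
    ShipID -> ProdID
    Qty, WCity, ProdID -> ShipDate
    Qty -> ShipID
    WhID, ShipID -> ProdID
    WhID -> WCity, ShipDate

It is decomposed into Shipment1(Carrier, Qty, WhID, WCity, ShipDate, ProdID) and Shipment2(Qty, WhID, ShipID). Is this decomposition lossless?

Yes

Common attributes: Shipment1 ∩ Shipment2 = {Qty, WhID}.
Closure of {Qty, WhID}: Qty → ShipID applies, adding ShipID; WhID, ShipID → ProdID applies, adding ProdID; WhID → WCity, ShipDate applies, adding WCity, ShipDate. So (Qty, WhID)⁺ = {Qty, WhID, ShipID, WCity, ShipDate, ProdID}.
This closure contains every attribute of Shipment2, so Shipment1 ∩ Shipment2 → Shipment2. The join is lossless.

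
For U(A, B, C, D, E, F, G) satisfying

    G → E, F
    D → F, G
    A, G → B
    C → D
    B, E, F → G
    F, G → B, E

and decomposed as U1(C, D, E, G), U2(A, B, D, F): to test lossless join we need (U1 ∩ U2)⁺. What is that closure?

B, D, E, F, G

U1 ∩ U2 = {D}.
D → F, G applies, adding F, G
F, G → B, E applies, adding B, E
Closure: {B, D, E, F, G}.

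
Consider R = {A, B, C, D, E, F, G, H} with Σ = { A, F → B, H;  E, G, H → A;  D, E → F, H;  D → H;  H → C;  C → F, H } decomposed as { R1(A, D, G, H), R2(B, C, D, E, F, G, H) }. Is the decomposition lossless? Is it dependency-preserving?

Lossless test: (D, G, H)⁺ = {C, D, F, G, H}, which is a superkey of neither fragment — lossy.
Dependency preservation: the restricted closure of {A, F} across the fragments never reaches {B, H}, so A, F → B, H cannot be enforced without a join — not preserved.

lossy and not dependency-preserving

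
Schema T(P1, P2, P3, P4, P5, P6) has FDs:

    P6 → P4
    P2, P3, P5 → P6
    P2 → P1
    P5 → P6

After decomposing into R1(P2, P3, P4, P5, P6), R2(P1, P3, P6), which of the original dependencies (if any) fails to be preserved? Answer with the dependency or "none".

P2 → P1

Check P2 → P1: no single fragment contains all of {P1, P2}, and the restricted closure of {P2} across the fragments never reaches {P1}.
P6 → P4 is preserved.
P2, P3, P5 → P6 is preserved.
P5 → P6 is preserved.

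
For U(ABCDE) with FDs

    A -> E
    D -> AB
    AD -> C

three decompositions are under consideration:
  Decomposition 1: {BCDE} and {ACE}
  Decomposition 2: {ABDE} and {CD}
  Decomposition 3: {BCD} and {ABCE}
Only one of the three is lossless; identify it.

Decomposition 2

Decomposition 1: common = {CE}, closure = {CE} → lossy.
Decomposition 2: common = {D}, closure = {ABCDE} → lossless.
Decomposition 3: common = {BC}, closure = {BC} → lossy.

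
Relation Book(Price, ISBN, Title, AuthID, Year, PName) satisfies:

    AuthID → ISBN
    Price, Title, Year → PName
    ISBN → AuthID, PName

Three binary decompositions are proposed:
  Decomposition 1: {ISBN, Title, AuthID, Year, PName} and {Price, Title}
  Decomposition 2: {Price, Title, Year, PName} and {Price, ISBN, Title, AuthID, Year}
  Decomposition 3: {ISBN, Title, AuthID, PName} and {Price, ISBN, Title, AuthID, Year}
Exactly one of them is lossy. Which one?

Decomposition 1: common = {Title}, closure = {Title} → lossy.
Decomposition 2: common = {Price, Title, Year}, closure = {Price, Title, Year, PName} → lossless.
Decomposition 3: common = {ISBN, Title, AuthID}, closure = {ISBN, Title, AuthID, PName} → lossless.

Decomposition 1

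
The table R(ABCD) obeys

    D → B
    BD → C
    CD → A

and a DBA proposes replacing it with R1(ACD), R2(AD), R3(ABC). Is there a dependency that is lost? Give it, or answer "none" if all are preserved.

D → B

Check D → B: no single fragment contains all of {BD}, and the restricted closure of {D} across the fragments never reaches {B}.
BD → C is preserved.
CD → A is preserved.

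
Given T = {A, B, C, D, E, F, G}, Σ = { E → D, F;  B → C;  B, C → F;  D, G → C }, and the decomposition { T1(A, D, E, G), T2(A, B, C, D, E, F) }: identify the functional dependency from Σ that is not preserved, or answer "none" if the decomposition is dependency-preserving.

D, G → C

Check D, G → C: no single fragment contains all of {C, D, G}, and the restricted closure of {D, G} across the fragments never reaches {C}.
E → D, F is preserved.
B → C is preserved.
B, C → F is preserved.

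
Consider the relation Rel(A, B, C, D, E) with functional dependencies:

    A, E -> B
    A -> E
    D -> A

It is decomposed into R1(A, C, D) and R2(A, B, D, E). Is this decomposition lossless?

Common attributes: R1 ∩ R2 = {A, D}.
Closure of {A, D}: A → E applies, adding E; A, E → B applies, adding B. So (A, D)⁺ = {A, B, D, E}.
This closure contains every attribute of R2, so R1 ∩ R2 → R2. The join is lossless.

Yes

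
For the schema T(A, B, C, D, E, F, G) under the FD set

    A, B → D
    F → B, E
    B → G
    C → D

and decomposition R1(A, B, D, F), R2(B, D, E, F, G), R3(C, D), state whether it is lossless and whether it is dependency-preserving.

Lossless test (chase): Rows 1 and 2 agree on F; apply F→B, E and equate their B, E entries. Rows 1 and 2 agree on B; apply B→G and equate their G entries. No row becomes fully distinguished — the join is lossy.
Dependency preservation: every FD's attributes lie within a single fragment, so each can be enforced locally — preserved.

lossy but dependency-preserving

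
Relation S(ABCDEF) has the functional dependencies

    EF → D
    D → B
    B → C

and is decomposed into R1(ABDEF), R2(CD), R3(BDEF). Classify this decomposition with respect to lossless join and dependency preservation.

lossless but not dependency-preserving

Lossless test (chase): Rows 1 and 2 agree on D; apply D→B and equate their B entries. Rows 1 and 2 agree on B; apply B→C and equate their C entries. Rows 1 and 3 agree on B; apply B→C and equate their C entries. Row 1 is now all distinguished symbols — the join is lossless.
Dependency preservation: the restricted closure of {B} across the fragments never reaches {C}, so B → C cannot be enforced without a join — not preserved.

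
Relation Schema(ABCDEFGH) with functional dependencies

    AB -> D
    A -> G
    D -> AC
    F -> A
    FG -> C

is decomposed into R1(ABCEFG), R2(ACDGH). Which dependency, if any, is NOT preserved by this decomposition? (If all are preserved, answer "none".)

Check AB → D: no single fragment contains all of {ABD}, and the restricted closure of {AB} across the fragments never reaches {D}.
A → G is preserved.
D → AC is preserved.
F → A is preserved.
FG → C is preserved.

AB -> D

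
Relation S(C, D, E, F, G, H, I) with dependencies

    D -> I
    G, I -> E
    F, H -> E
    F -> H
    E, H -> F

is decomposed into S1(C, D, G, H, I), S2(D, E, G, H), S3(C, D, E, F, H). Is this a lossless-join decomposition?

Yes

Chase test. Columns are C, D, E, F, G, H, I; row i has aⱼ where attribute j ∈ Si, else bᵢⱼ.
Initial tableau (one row per fragment):
  row 1: a1 a2 b13 b14 a5 a6 a7
  row 2: b21 a2 a3 b24 a5 a6 b27
  row 3: a1 a2 a3 a4 b35 a6 b37
Rows 1 and 2 agree on D; apply D→I and equate their I entries.
Rows 1 and 3 agree on D; apply D→I and equate their I entries.
Rows 1 and 2 agree on G, I; apply G, I→E and equate their E entries.
Rows 1 and 2 agree on E, H; apply E, H→F and equate their F entries.
Rows 1 and 3 agree on E, H; apply E, H→F and equate their F entries.
Row 1 is now all distinguished symbols — the join is lossless.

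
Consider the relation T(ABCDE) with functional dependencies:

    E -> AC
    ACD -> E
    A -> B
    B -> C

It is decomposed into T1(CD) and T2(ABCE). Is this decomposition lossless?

No

Common attributes: T1 ∩ T2 = {C}.
No dependency enlarges {C}, so (C)⁺ = {C}.
The closure contains neither all of T1 = {CD} nor all of T2 = {ABCE}, so the common attributes are not a superkey of either fragment. The join is lossy.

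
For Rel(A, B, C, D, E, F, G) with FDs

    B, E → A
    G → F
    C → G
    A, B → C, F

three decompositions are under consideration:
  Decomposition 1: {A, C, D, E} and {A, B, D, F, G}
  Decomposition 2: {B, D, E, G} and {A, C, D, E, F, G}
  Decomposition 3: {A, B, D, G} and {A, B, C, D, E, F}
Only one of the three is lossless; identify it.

Decomposition 3

Decomposition 1: common = {A, D}, closure = {A, D} → lossy.
Decomposition 2: common = {D, E, G}, closure = {D, E, F, G} → lossy.
Decomposition 3: common = {A, B, D}, closure = {A, B, C, D, F, G} → lossless.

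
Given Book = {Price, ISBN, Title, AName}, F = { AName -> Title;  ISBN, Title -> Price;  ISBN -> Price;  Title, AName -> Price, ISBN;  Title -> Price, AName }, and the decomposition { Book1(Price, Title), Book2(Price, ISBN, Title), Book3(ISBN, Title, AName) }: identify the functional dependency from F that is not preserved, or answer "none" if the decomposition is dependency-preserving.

none

AName → Title lies within Book3.
ISBN, Title → Price lies within Book2.
ISBN → Price lies within Book2.
Title, AName → Price, ISBN: restricted closure across fragments reaches Price, ISBN.
Title → Price, AName: restricted closure across fragments reaches Price, AName.
Every dependency is enforceable on the fragments, so the decomposition is dependency-preserving.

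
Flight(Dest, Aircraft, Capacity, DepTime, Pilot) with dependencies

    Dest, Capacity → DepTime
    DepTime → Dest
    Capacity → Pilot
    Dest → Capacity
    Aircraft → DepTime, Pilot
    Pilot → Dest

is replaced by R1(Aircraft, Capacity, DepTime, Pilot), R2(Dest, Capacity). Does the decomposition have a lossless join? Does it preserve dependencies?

lossless and dependency-preserving

Lossless test: (Capacity)⁺ = {Dest, Capacity, DepTime, Pilot}, which contains all of one fragment — lossless.
Dependency preservation: Dest, Capacity → DepTime; DepTime → Dest; Pilot → Dest are not contained in any single fragment, but the restricted closure of each left-hand side across the fragments still reaches the right-hand side; the remaining FDs each lie inside some fragment. All dependencies are preserved.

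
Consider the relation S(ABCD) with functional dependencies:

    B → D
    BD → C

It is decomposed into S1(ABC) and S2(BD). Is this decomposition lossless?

Yes

Common attributes: S1 ∩ S2 = {B}.
Closure of {B}: B → D applies, adding D; BD → C applies, adding C. So (B)⁺ = {BCD}.
This closure contains every attribute of S2, so S1 ∩ S2 → S2. The join is lossless.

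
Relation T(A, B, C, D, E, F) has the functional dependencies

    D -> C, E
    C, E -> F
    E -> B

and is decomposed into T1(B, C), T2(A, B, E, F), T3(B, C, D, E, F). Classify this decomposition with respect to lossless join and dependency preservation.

Lossless test (chase): applying each FD to every pair of rows produces no changes in the tableau, so no row becomes fully distinguished — the join is lossy.
Dependency preservation: every FD's attributes lie within a single fragment, so each can be enforced locally — preserved.

lossy but dependency-preserving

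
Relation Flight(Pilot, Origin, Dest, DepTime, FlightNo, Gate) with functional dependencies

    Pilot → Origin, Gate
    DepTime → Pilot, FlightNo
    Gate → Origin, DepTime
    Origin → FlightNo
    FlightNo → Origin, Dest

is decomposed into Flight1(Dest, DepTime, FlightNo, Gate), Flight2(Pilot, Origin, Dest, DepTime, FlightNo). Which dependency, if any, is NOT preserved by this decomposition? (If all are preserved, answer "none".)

Pilot → Origin, Gate: restricted closure across fragments reaches Origin, Gate.
DepTime → Pilot, FlightNo lies within Flight2.
Gate → Origin, DepTime: restricted closure across fragments reaches Origin, DepTime.
Origin → FlightNo lies within Flight2.
FlightNo → Origin, Dest lies within Flight2.
Every dependency is enforceable on the fragments, so the decomposition is dependency-preserving.

none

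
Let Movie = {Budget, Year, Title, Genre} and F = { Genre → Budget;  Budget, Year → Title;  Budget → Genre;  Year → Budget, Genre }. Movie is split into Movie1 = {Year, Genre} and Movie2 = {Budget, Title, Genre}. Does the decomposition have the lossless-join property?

Common attributes: Movie1 ∩ Movie2 = {Genre}.
Closure of {Genre}: Genre → Budget applies, adding Budget. So (Genre)⁺ = {Budget, Genre}.
The closure contains neither all of Movie1 = {Year, Genre} nor all of Movie2 = {Budget, Title, Genre}, so the common attributes are not a superkey of either fragment. The join is lossy.

No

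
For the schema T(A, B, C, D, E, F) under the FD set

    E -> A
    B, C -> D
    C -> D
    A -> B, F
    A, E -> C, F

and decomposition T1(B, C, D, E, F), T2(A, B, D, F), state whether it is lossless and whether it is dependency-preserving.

lossy and not dependency-preserving

Lossless test: (B, D, F)⁺ = {B, D, F}, which is a superkey of neither fragment — lossy.
Dependency preservation: the restricted closure of {E} across the fragments never reaches {A}, so E → A cannot be enforced without a join — not preserved.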